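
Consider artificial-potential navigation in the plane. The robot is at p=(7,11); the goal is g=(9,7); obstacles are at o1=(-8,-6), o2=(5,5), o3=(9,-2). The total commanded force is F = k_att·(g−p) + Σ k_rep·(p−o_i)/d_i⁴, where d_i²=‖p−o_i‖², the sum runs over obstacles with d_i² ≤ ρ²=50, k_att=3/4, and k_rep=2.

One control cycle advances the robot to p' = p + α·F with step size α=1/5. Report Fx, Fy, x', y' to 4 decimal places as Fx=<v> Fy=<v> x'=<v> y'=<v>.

F_att = 3/4·(g−p) = 3/4·(2,-4) = (1.5000,-3.0000)
o1: d²=514 > ρ²=50 → inactive
o2: d²=40 ≤ ρ²=50; F_rep = 2·(2,6)/40² = (0.0025,0.0075)
o3: d²=173 > ρ²=50 → inactive
F = F_att + ΣF_rep = (1.5025,-2.9925)
p' = p + 1/5·F = (7.3005,10.4015)

Fx=1.5025 Fy=-2.9925 x'=7.3005 y'=10.4015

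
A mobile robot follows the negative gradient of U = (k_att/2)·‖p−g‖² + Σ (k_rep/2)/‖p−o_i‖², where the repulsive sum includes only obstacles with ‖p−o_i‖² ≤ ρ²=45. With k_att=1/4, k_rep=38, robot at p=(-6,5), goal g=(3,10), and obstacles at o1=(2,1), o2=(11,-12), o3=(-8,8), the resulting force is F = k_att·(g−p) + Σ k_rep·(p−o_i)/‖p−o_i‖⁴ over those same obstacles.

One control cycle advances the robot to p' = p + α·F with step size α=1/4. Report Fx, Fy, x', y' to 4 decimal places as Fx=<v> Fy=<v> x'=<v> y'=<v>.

Fx=2.6997 Fy=0.5754 x'=-5.3251 y'=5.1439

F_att = 1/4·(g−p) = 1/4·(9,5) = (2.2500,1.2500)
o1: d²=80 > ρ²=45 → inactive
o2: d²=578 > ρ²=45 → inactive
o3: d²=13 ≤ ρ²=45; F_rep = 38·(2,-3)/13² = (0.4497,-0.6746)
F = F_att + ΣF_rep = (2.6997,0.5754)
p' = p + 1/4·F = (-5.3251,5.1439)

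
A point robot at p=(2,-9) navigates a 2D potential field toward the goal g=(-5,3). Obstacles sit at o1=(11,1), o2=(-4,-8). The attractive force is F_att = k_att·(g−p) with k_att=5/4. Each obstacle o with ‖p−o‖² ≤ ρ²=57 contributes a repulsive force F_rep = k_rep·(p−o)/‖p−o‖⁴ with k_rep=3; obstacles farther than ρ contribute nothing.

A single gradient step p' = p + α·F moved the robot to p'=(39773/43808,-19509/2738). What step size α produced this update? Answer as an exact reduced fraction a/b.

F_att = 5/4·(g−p) = 5/4·(-7,12) = (-8.7500,15.0000)
o1: d²=181 > ρ²=57 → inactive
o2: d²=37 ≤ ρ²=57; F_rep = 3·(6,-1)/37² = (0.0131,-0.0022)
F = F_att + ΣF_rep = (-8.7369,14.9978)
Δp = p'−p = (-1.0921,1.8747); α = Δx/Fx = (-47843/43808) / (-47843/5476) = 1/8
check: Δy/Fy = (5133/2738) / (20532/1369) = 1/8 ✓

α = 1/8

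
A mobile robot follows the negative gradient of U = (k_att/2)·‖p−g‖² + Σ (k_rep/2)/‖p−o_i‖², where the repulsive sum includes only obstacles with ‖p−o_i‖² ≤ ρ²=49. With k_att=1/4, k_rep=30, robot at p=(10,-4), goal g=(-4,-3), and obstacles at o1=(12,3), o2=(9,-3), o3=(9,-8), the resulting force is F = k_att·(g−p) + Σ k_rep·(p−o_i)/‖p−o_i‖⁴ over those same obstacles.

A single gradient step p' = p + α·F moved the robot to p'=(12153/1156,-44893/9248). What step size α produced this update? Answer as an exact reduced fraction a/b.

F_att = 1/4·(g−p) = 1/4·(-14,1) = (-3.5000,0.2500)
o1: d²=53 > ρ²=49 → inactive
o2: d²=2 ≤ ρ²=49; F_rep = 30·(1,-1)/2² = (7.5000,-7.5000)
o3: d²=17 ≤ ρ²=49; F_rep = 30·(1,4)/17² = (0.1038,0.4152)
F = F_att + ΣF_rep = (4.1038,-6.8348)
Δp = p'−p = (0.5130,-0.8543); α = Δx/Fx = (593/1156) / (1186/289) = 1/8
check: Δy/Fy = (-7901/9248) / (-7901/1156) = 1/8 ✓

α = 1/8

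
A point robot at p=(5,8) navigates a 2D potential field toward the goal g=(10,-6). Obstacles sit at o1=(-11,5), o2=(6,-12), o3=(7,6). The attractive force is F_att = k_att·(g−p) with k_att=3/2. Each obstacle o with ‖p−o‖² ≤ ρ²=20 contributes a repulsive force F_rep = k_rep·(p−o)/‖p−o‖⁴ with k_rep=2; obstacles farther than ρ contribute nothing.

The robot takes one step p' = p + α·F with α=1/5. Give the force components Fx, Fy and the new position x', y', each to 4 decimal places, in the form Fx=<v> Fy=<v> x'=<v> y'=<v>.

F_att = 3/2·(g−p) = 3/2·(5,-14) = (7.5000,-21.0000)
o1: d²=265 > ρ²=20 → inactive
o2: d²=401 > ρ²=20 → inactive
o3: d²=8 ≤ ρ²=20; F_rep = 2·(-2,2)/8² = (-0.0625,0.0625)
F = F_att + ΣF_rep = (7.4375,-20.9375)
p' = p + 1/5·F = (6.4875,3.8125)

Fx=7.4375 Fy=-20.9375 x'=6.4875 y'=3.8125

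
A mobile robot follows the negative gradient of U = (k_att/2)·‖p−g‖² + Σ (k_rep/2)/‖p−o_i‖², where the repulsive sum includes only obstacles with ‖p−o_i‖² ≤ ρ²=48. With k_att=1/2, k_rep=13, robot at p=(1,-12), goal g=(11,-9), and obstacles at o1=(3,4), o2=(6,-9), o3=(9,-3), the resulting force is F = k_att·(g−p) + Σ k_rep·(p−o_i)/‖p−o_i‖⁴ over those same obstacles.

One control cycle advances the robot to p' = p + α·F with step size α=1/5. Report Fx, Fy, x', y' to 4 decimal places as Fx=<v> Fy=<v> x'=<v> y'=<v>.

F_att = 1/2·(g−p) = 1/2·(10,3) = (5.0000,1.5000)
o1: d²=260 > ρ²=48 → inactive
o2: d²=34 ≤ ρ²=48; F_rep = 13·(-5,-3)/34² = (-0.0562,-0.0337)
o3: d²=145 > ρ²=48 → inactive
F = F_att + ΣF_rep = (4.9438,1.4663)
p' = p + 1/5·F = (1.9888,-11.7067)

Fx=4.9438 Fy=1.4663 x'=1.9888 y'=-11.7067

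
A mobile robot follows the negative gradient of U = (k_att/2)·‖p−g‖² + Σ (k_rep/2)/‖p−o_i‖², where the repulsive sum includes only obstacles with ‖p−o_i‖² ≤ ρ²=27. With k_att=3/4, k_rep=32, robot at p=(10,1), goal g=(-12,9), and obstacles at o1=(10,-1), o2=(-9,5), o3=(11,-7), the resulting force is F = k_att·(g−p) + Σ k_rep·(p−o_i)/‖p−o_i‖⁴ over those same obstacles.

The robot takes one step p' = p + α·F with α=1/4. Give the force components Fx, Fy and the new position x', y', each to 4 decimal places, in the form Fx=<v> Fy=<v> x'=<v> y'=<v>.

Fx=-16.5000 Fy=10.0000 x'=5.8750 y'=3.5000

F_att = 3/4·(g−p) = 3/4·(-22,8) = (-16.5000,6.0000)
o1: d²=4 ≤ ρ²=27; F_rep = 32·(0,2)/4² = (0.0000,4.0000)
o2: d²=377 > ρ²=27 → inactive
o3: d²=65 > ρ²=27 → inactive
F = F_att + ΣF_rep = (-16.5000,10.0000)
p' = p + 1/4·F = (5.8750,3.5000)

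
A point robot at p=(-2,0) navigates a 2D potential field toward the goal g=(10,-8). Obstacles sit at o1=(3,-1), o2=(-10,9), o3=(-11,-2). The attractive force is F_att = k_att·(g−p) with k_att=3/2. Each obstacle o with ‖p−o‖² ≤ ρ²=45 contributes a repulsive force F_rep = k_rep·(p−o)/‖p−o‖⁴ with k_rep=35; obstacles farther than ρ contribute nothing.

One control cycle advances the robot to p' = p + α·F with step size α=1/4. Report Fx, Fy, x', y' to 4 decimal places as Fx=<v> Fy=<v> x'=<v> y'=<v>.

F_att = 3/2·(g−p) = 3/2·(12,-8) = (18.0000,-12.0000)
o1: d²=26 ≤ ρ²=45; F_rep = 35·(-5,1)/26² = (-0.2589,0.0518)
o2: d²=145 > ρ²=45 → inactive
o3: d²=85 > ρ²=45 → inactive
F = F_att + ΣF_rep = (17.7411,-11.9482)
p' = p + 1/4·F = (2.4353,-2.9871)

Fx=17.7411 Fy=-11.9482 x'=2.4353 y'=-2.9871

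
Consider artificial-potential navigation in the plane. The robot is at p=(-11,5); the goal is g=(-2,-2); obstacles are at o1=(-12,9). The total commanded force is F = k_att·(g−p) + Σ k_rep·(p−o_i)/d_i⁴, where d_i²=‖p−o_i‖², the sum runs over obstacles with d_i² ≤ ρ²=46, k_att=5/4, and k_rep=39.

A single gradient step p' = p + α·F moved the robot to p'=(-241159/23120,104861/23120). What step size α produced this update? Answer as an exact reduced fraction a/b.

α = 1/20

F_att = 5/4·(g−p) = 5/4·(9,-7) = (11.2500,-8.7500)
o1: d²=17 ≤ ρ²=46; F_rep = 39·(1,-4)/17² = (0.1349,-0.5398)
F = F_att + ΣF_rep = (11.3849,-9.2898)
Δp = p'−p = (0.5692,-0.4645); α = Δx/Fx = (13161/23120) / (13161/1156) = 1/20
check: Δy/Fy = (-10739/23120) / (-10739/1156) = 1/20 ✓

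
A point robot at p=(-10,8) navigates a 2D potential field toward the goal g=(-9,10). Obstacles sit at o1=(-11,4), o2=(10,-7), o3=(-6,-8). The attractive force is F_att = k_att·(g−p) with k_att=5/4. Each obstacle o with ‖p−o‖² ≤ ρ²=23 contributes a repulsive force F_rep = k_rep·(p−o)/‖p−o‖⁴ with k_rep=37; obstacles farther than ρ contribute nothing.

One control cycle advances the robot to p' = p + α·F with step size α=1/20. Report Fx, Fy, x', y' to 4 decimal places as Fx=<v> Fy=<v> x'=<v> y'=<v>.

Fx=1.3780 Fy=3.0121 x'=-9.9311 y'=8.1506

F_att = 5/4·(g−p) = 5/4·(1,2) = (1.2500,2.5000)
o1: d²=17 ≤ ρ²=23; F_rep = 37·(1,4)/17² = (0.1280,0.5121)
o2: d²=625 > ρ²=23 → inactive
o3: d²=272 > ρ²=23 → inactive
F = F_att + ΣF_rep = (1.3780,3.0121)
p' = p + 1/20·F = (-9.9311,8.1506)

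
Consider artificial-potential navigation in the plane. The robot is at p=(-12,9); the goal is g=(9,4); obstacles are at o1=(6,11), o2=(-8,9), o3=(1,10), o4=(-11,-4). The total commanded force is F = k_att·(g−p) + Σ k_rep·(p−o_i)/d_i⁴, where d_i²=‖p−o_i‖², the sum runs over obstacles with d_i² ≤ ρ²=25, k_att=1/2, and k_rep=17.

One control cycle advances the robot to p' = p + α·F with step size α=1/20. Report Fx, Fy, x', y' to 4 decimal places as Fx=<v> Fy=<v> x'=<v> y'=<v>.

Fx=10.2344 Fy=-2.5000 x'=-11.4883 y'=8.8750

F_att = 1/2·(g−p) = 1/2·(21,-5) = (10.5000,-2.5000)
o1: d²=328 > ρ²=25 → inactive
o2: d²=16 ≤ ρ²=25; F_rep = 17·(-4,0)/16² = (-0.2656,0.0000)
o3: d²=170 > ρ²=25 → inactive
o4: d²=170 > ρ²=25 → inactive
F = F_att + ΣF_rep = (10.2344,-2.5000)
p' = p + 1/20·F = (-11.4883,8.8750)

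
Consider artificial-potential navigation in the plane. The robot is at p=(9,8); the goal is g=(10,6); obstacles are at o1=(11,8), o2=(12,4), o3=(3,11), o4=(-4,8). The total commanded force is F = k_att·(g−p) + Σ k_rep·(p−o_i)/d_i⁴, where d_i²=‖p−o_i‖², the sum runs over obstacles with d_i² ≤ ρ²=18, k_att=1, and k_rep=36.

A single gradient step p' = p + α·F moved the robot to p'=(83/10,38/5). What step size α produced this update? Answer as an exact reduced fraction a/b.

α = 1/5

F_att = 1·(g−p) = 1·(1,-2) = (1.0000,-2.0000)
o1: d²=4 ≤ ρ²=18; F_rep = 36·(-2,0)/4² = (-4.5000,0.0000)
o2: d²=25 > ρ²=18 → inactive
o3: d²=45 > ρ²=18 → inactive
o4: d²=169 > ρ²=18 → inactive
F = F_att + ΣF_rep = (-3.5000,-2.0000)
Δp = p'−p = (-0.7000,-0.4000); α = Δx/Fx = (-7/10) / (-7/2) = 1/5
check: Δy/Fy = (-2/5) / (-2) = 1/5 ✓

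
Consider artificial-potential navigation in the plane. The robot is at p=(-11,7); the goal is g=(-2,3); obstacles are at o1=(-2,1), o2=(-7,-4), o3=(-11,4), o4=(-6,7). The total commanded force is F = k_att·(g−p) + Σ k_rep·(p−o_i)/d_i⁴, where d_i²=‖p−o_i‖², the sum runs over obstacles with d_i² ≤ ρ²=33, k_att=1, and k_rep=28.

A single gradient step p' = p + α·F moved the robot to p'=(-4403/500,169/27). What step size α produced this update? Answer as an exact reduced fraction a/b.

α = 1/4

F_att = 1·(g−p) = 1·(9,-4) = (9.0000,-4.0000)
o1: d²=117 > ρ²=33 → inactive
o2: d²=137 > ρ²=33 → inactive
o3: d²=9 ≤ ρ²=33; F_rep = 28·(0,3)/9² = (0.0000,1.0370)
o4: d²=25 ≤ ρ²=33; F_rep = 28·(-5,0)/25² = (-0.2240,0.0000)
F = F_att + ΣF_rep = (8.7760,-2.9630)
Δp = p'−p = (2.1940,-0.7407); α = Δx/Fx = (1097/500) / (1097/125) = 1/4
check: Δy/Fy = (-20/27) / (-80/27) = 1/4 ✓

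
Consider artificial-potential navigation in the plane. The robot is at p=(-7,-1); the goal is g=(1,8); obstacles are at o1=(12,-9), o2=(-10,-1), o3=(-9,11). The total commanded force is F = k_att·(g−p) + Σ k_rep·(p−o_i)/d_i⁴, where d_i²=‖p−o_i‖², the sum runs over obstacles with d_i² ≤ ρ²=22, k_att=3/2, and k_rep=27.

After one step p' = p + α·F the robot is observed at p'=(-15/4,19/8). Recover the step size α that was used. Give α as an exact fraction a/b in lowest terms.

F_att = 3/2·(g−p) = 3/2·(8,9) = (12.0000,13.5000)
o1: d²=425 > ρ²=22 → inactive
o2: d²=9 ≤ ρ²=22; F_rep = 27·(3,0)/9² = (1.0000,0.0000)
o3: d²=148 > ρ²=22 → inactive
F = F_att + ΣF_rep = (13.0000,13.5000)
Δp = p'−p = (3.2500,3.3750); α = Δx/Fx = (13/4) / (13) = 1/4
check: Δy/Fy = (27/8) / (27/2) = 1/4 ✓

α = 1/4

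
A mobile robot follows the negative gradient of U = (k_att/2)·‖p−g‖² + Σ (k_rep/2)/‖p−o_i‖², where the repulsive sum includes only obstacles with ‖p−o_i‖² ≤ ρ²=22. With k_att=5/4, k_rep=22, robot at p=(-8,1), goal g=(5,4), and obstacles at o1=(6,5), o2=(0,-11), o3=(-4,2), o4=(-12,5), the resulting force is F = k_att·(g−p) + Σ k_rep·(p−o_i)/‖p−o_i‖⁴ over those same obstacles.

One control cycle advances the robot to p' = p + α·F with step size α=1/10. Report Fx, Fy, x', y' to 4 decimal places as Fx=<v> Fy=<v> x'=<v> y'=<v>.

Fx=15.9455 Fy=3.6739 x'=-6.4054 y'=1.3674

F_att = 5/4·(g−p) = 5/4·(13,3) = (16.2500,3.7500)
o1: d²=212 > ρ²=22 → inactive
o2: d²=208 > ρ²=22 → inactive
o3: d²=17 ≤ ρ²=22; F_rep = 22·(-4,-1)/17² = (-0.3045,-0.0761)
o4: d²=32 > ρ²=22 → inactive
F = F_att + ΣF_rep = (15.9455,3.6739)
p' = p + 1/10·F = (-6.4054,1.3674)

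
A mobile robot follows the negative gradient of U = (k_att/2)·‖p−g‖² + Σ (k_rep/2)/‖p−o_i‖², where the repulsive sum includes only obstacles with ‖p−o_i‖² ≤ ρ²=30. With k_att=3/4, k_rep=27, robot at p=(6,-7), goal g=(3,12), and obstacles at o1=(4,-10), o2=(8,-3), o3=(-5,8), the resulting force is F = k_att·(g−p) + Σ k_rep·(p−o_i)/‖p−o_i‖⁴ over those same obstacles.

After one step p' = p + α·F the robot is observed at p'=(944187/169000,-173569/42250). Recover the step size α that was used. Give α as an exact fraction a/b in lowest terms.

α = 1/5

F_att = 3/4·(g−p) = 3/4·(-3,19) = (-2.2500,14.2500)
o1: d²=13 ≤ ρ²=30; F_rep = 27·(2,3)/13² = (0.3195,0.4793)
o2: d²=20 ≤ ρ²=30; F_rep = 27·(-2,-4)/20² = (-0.1350,-0.2700)
o3: d²=346 > ρ²=30 → inactive
F = F_att + ΣF_rep = (-2.0655,14.4593)
Δp = p'−p = (-0.4131,2.8919); α = Δx/Fx = (-69813/169000) / (-69813/33800) = 1/5
check: Δy/Fy = (122181/42250) / (122181/8450) = 1/5 ✓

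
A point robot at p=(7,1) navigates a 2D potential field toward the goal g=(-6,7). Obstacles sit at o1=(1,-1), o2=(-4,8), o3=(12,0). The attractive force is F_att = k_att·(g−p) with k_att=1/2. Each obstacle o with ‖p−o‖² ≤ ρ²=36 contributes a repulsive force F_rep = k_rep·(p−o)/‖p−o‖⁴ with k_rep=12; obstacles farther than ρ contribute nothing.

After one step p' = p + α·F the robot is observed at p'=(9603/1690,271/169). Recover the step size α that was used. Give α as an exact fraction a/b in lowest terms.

F_att = 1/2·(g−p) = 1/2·(-13,6) = (-6.5000,3.0000)
o1: d²=40 > ρ²=36 → inactive
o2: d²=170 > ρ²=36 → inactive
o3: d²=26 ≤ ρ²=36; F_rep = 12·(-5,1)/26² = (-0.0888,0.0178)
F = F_att + ΣF_rep = (-6.5888,3.0178)
Δp = p'−p = (-1.3178,0.6036); α = Δx/Fx = (-2227/1690) / (-2227/338) = 1/5
check: Δy/Fy = (102/169) / (510/169) = 1/5 ✓

α = 1/5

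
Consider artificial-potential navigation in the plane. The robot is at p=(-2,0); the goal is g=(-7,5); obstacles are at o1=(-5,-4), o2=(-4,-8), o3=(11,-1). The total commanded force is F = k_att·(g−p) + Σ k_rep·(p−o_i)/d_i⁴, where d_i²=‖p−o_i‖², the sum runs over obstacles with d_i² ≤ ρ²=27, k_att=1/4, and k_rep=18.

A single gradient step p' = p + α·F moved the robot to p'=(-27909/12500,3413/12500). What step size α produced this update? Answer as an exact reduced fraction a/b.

α = 1/5

F_att = 1/4·(g−p) = 1/4·(-5,5) = (-1.2500,1.2500)
o1: d²=25 ≤ ρ²=27; F_rep = 18·(3,4)/25² = (0.0864,0.1152)
o2: d²=68 > ρ²=27 → inactive
o3: d²=170 > ρ²=27 → inactive
F = F_att + ΣF_rep = (-1.1636,1.3652)
Δp = p'−p = (-0.2327,0.2730); α = Δx/Fx = (-2909/12500) / (-2909/2500) = 1/5
check: Δy/Fy = (3413/12500) / (3413/2500) = 1/5 ✓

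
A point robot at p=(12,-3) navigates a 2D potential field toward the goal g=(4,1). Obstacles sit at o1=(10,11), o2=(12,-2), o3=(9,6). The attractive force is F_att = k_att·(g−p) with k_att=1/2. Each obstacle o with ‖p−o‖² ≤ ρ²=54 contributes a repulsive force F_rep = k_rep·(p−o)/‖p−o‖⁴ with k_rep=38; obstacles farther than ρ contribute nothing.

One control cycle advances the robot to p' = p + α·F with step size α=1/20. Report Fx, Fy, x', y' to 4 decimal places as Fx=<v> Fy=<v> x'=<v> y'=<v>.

Fx=-4.0000 Fy=-36.0000 x'=11.8000 y'=-4.8000

F_att = 1/2·(g−p) = 1/2·(-8,4) = (-4.0000,2.0000)
o1: d²=200 > ρ²=54 → inactive
o2: d²=1 ≤ ρ²=54; F_rep = 38·(0,-1)/1² = (0.0000,-38.0000)
o3: d²=90 > ρ²=54 → inactive
F = F_att + ΣF_rep = (-4.0000,-36.0000)
p' = p + 1/20·F = (11.8000,-4.8000)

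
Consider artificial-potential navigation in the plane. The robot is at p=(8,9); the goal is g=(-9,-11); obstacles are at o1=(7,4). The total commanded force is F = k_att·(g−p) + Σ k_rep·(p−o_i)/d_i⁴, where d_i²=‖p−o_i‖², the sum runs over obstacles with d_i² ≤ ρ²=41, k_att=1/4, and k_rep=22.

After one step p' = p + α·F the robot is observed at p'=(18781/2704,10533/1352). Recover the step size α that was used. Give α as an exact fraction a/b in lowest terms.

F_att = 1/4·(g−p) = 1/4·(-17,-20) = (-4.2500,-5.0000)
o1: d²=26 ≤ ρ²=41; F_rep = 22·(1,5)/26² = (0.0325,0.1627)
F = F_att + ΣF_rep = (-4.2175,-4.8373)
Δp = p'−p = (-1.0544,-1.2093); α = Δx/Fx = (-2851/2704) / (-2851/676) = 1/4
check: Δy/Fy = (-1635/1352) / (-1635/338) = 1/4 ✓

α = 1/4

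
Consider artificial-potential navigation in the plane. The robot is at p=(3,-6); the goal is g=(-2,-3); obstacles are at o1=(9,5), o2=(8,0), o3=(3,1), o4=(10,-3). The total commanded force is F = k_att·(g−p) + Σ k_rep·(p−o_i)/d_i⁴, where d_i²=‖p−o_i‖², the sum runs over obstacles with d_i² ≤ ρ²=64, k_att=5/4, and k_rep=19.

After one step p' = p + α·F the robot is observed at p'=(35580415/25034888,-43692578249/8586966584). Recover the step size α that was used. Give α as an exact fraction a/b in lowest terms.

α = 1/4

F_att = 5/4·(g−p) = 5/4·(-5,3) = (-6.2500,3.7500)
o1: d²=157 > ρ²=64 → inactive
o2: d²=61 ≤ ρ²=64; F_rep = 19·(-5,-6)/61² = (-0.0255,-0.0306)
o3: d²=49 ≤ ρ²=64; F_rep = 19·(0,-7)/49² = (0.0000,-0.0554)
o4: d²=58 ≤ ρ²=64; F_rep = 19·(-7,-3)/58² = (-0.0395,-0.0169)
F = F_att + ΣF_rep = (-6.3151,3.6470)
Δp = p'−p = (-1.5788,0.9118); α = Δx/Fx = (-39524249/25034888) / (-39524249/6258722) = 1/4
check: Δy/Fy = (7829221255/8586966584) / (7829221255/2146741646) = 1/4 ✓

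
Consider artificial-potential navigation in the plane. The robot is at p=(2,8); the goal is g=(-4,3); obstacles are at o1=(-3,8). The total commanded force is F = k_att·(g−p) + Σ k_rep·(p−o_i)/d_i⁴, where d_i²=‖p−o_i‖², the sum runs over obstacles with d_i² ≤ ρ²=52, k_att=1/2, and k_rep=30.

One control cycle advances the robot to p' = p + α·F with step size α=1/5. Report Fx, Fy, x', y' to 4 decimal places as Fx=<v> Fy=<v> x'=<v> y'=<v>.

Fx=-2.7600 Fy=-2.5000 x'=1.4480 y'=7.5000

F_att = 1/2·(g−p) = 1/2·(-6,-5) = (-3.0000,-2.5000)
o1: d²=25 ≤ ρ²=52; F_rep = 30·(5,0)/25² = (0.2400,0.0000)
F = F_att + ΣF_rep = (-2.7600,-2.5000)
p' = p + 1/5·F = (1.4480,7.5000)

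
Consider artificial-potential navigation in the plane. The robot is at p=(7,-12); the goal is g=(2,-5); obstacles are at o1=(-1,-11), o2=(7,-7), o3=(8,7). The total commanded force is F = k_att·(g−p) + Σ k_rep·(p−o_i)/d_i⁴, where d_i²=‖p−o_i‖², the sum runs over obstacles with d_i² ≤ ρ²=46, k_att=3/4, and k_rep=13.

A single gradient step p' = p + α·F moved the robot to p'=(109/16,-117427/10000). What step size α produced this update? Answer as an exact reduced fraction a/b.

F_att = 3/4·(g−p) = 3/4·(-5,7) = (-3.7500,5.2500)
o1: d²=65 > ρ²=46 → inactive
o2: d²=25 ≤ ρ²=46; F_rep = 13·(0,-5)/25² = (0.0000,-0.1040)
o3: d²=362 > ρ²=46 → inactive
F = F_att + ΣF_rep = (-3.7500,5.1460)
Δp = p'−p = (-0.1875,0.2573); α = Δx/Fx = (-3/16) / (-15/4) = 1/20
check: Δy/Fy = (2573/10000) / (2573/500) = 1/20 ✓

α = 1/20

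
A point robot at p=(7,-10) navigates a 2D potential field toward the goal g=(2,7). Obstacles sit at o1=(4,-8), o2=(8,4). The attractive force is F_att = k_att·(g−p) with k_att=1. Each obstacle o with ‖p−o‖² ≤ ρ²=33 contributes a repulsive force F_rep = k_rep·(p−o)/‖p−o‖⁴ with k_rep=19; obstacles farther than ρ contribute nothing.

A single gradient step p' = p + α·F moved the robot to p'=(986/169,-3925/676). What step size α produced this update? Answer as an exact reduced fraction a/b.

α = 1/4

F_att = 1·(g−p) = 1·(-5,17) = (-5.0000,17.0000)
o1: d²=13 ≤ ρ²=33; F_rep = 19·(3,-2)/13² = (0.3373,-0.2249)
o2: d²=197 > ρ²=33 → inactive
F = F_att + ΣF_rep = (-4.6627,16.7751)
Δp = p'−p = (-1.1657,4.1938); α = Δx/Fx = (-197/169) / (-788/169) = 1/4
check: Δy/Fy = (2835/676) / (2835/169) = 1/4 ✓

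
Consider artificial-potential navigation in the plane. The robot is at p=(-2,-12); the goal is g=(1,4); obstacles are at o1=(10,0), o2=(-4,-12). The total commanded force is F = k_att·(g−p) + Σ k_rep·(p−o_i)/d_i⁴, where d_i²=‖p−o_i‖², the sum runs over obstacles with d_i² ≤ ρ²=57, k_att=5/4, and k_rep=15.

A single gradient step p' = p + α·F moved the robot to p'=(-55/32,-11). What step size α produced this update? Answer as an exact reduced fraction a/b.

α = 1/20

F_att = 5/4·(g−p) = 5/4·(3,16) = (3.7500,20.0000)
o1: d²=288 > ρ²=57 → inactive
o2: d²=4 ≤ ρ²=57; F_rep = 15·(2,0)/4² = (1.8750,0.0000)
F = F_att + ΣF_rep = (5.6250,20.0000)
Δp = p'−p = (0.2812,1.0000); α = Δx/Fx = (9/32) / (45/8) = 1/20
check: Δy/Fy = (1) / (20) = 1/20 ✓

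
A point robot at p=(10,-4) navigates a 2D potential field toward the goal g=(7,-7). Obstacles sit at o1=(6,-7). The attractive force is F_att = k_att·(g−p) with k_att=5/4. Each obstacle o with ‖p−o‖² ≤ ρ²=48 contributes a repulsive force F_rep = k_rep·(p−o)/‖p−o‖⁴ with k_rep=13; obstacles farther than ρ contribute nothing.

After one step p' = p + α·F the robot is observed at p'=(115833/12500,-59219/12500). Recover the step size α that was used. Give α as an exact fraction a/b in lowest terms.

F_att = 5/4·(g−p) = 5/4·(-3,-3) = (-3.7500,-3.7500)
o1: d²=25 ≤ ρ²=48; F_rep = 13·(4,3)/25² = (0.0832,0.0624)
F = F_att + ΣF_rep = (-3.6668,-3.6876)
Δp = p'−p = (-0.7334,-0.7375); α = Δx/Fx = (-9167/12500) / (-9167/2500) = 1/5
check: Δy/Fy = (-9219/12500) / (-9219/2500) = 1/5 ✓

α = 1/5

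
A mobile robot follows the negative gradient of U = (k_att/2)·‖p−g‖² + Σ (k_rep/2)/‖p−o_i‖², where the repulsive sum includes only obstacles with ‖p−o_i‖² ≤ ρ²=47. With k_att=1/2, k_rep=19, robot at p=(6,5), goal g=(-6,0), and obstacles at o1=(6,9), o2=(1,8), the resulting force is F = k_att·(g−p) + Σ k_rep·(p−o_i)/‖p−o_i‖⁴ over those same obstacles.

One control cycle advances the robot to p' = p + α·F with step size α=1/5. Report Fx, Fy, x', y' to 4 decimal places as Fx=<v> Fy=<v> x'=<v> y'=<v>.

F_att = 1/2·(g−p) = 1/2·(-12,-5) = (-6.0000,-2.5000)
o1: d²=16 ≤ ρ²=47; F_rep = 19·(0,-4)/16² = (0.0000,-0.2969)
o2: d²=34 ≤ ρ²=47; F_rep = 19·(5,-3)/34² = (0.0822,-0.0493)
F = F_att + ΣF_rep = (-5.9178,-2.8462)
p' = p + 1/5·F = (4.8164,4.4308)

Fx=-5.9178 Fy=-2.8462 x'=4.8164 y'=4.4308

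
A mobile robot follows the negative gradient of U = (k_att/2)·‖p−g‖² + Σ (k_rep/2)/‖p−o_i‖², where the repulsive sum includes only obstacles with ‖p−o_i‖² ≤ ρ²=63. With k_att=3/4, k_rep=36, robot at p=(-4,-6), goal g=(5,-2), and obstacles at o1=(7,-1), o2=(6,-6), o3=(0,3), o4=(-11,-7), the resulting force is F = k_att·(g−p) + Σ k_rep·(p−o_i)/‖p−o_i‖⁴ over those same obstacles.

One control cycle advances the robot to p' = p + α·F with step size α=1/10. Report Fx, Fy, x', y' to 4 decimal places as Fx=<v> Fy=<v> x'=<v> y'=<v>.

Fx=6.8508 Fy=3.0144 x'=-3.3149 y'=-5.6986

F_att = 3/4·(g−p) = 3/4·(9,4) = (6.7500,3.0000)
o1: d²=146 > ρ²=63 → inactive
o2: d²=100 > ρ²=63 → inactive
o3: d²=97 > ρ²=63 → inactive
o4: d²=50 ≤ ρ²=63; F_rep = 36·(7,1)/50² = (0.1008,0.0144)
F = F_att + ΣF_rep = (6.8508,3.0144)
p' = p + 1/10·F = (-3.3149,-5.6986)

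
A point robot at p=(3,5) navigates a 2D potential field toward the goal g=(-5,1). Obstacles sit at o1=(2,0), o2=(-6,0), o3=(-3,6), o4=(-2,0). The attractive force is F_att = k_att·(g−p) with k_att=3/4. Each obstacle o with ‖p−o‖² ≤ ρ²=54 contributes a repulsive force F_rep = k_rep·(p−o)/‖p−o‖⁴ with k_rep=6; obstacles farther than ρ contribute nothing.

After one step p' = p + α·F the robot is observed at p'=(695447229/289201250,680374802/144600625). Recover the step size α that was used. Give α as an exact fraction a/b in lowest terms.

α = 1/10

F_att = 3/4·(g−p) = 3/4·(-8,-4) = (-6.0000,-3.0000)
o1: d²=26 ≤ ρ²=54; F_rep = 6·(1,5)/26² = (0.0089,0.0444)
o2: d²=106 > ρ²=54 → inactive
o3: d²=37 ≤ ρ²=54; F_rep = 6·(6,-1)/37² = (0.0263,-0.0044)
o4: d²=50 ≤ ρ²=54; F_rep = 6·(5,5)/50² = (0.0120,0.0120)
F = F_att + ΣF_rep = (-5.9528,-2.9480)
Δp = p'−p = (-0.5953,-0.2948); α = Δx/Fx = (-172156521/289201250) / (-172156521/28920125) = 1/10
check: Δy/Fy = (-42628323/144600625) / (-85256646/28920125) = 1/10 ✓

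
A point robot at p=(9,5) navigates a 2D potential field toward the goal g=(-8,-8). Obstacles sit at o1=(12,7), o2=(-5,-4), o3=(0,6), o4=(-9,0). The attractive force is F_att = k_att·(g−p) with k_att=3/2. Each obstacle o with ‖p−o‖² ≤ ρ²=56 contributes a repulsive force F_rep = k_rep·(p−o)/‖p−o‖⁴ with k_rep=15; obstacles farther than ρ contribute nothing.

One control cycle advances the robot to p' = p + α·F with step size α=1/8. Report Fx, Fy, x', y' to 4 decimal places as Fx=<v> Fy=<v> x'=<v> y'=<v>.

F_att = 3/2·(g−p) = 3/2·(-17,-13) = (-25.5000,-19.5000)
o1: d²=13 ≤ ρ²=56; F_rep = 15·(-3,-2)/13² = (-0.2663,-0.1775)
o2: d²=277 > ρ²=56 → inactive
o3: d²=82 > ρ²=56 → inactive
o4: d²=349 > ρ²=56 → inactive
F = F_att + ΣF_rep = (-25.7663,-19.6775)
p' = p + 1/8·F = (5.7792,2.5403)

Fx=-25.7663 Fy=-19.6775 x'=5.7792 y'=2.5403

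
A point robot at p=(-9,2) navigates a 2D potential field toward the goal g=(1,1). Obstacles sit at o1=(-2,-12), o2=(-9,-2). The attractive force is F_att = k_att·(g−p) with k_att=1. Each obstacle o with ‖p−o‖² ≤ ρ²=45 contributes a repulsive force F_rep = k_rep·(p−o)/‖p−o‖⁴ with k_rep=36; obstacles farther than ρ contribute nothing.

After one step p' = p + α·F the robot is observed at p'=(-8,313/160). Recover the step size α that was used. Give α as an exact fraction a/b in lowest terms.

F_att = 1·(g−p) = 1·(10,-1) = (10.0000,-1.0000)
o1: d²=245 > ρ²=45 → inactive
o2: d²=16 ≤ ρ²=45; F_rep = 36·(0,4)/16² = (0.0000,0.5625)
F = F_att + ΣF_rep = (10.0000,-0.4375)
Δp = p'−p = (1.0000,-0.0437); α = Δx/Fx = (1) / (10) = 1/10
check: Δy/Fy = (-7/160) / (-7/16) = 1/10 ✓

α = 1/10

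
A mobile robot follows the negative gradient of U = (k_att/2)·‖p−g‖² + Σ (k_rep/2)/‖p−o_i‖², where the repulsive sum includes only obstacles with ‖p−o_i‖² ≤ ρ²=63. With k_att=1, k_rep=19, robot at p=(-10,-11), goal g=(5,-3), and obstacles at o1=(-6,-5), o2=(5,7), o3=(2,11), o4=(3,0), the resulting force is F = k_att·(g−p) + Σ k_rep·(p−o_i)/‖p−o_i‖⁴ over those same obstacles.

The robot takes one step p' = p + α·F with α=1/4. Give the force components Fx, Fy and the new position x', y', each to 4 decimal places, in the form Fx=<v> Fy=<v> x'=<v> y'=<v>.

Fx=14.9719 Fy=7.9578 x'=-6.2570 y'=-9.0105

F_att = 1·(g−p) = 1·(15,8) = (15.0000,8.0000)
o1: d²=52 ≤ ρ²=63; F_rep = 19·(-4,-6)/52² = (-0.0281,-0.0422)
o2: d²=549 > ρ²=63 → inactive
o3: d²=628 > ρ²=63 → inactive
o4: d²=290 > ρ²=63 → inactive
F = F_att + ΣF_rep = (14.9719,7.9578)
p' = p + 1/4·F = (-6.2570,-9.0105)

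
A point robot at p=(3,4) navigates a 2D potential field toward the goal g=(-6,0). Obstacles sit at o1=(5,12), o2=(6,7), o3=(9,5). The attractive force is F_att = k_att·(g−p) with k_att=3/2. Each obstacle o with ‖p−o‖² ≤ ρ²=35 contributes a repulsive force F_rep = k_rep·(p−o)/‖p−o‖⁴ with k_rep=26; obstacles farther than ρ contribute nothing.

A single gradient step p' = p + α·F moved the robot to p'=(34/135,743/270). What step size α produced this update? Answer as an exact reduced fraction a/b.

F_att = 3/2·(g−p) = 3/2·(-9,-4) = (-13.5000,-6.0000)
o1: d²=68 > ρ²=35 → inactive
o2: d²=18 ≤ ρ²=35; F_rep = 26·(-3,-3)/18² = (-0.2407,-0.2407)
o3: d²=37 > ρ²=35 → inactive
F = F_att + ΣF_rep = (-13.7407,-6.2407)
Δp = p'−p = (-2.7481,-1.2481); α = Δx/Fx = (-371/135) / (-371/27) = 1/5
check: Δy/Fy = (-337/270) / (-337/54) = 1/5 ✓

α = 1/5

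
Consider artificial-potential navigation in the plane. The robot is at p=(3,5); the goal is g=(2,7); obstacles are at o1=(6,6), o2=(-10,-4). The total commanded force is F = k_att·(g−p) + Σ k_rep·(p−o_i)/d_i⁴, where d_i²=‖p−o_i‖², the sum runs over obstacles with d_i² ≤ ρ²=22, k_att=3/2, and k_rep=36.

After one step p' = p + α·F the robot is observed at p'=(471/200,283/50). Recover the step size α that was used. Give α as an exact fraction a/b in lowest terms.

F_att = 3/2·(g−p) = 3/2·(-1,2) = (-1.5000,3.0000)
o1: d²=10 ≤ ρ²=22; F_rep = 36·(-3,-1)/10² = (-1.0800,-0.3600)
o2: d²=250 > ρ²=22 → inactive
F = F_att + ΣF_rep = (-2.5800,2.6400)
Δp = p'−p = (-0.6450,0.6600); α = Δx/Fx = (-129/200) / (-129/50) = 1/4
check: Δy/Fy = (33/50) / (66/25) = 1/4 ✓

α = 1/4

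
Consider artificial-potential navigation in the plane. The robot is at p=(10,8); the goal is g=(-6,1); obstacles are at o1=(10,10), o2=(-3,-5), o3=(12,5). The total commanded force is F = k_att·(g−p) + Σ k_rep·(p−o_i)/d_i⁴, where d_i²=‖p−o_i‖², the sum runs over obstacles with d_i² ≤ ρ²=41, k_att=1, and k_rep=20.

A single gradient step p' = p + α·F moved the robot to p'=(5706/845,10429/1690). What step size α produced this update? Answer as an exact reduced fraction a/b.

α = 1/5

F_att = 1·(g−p) = 1·(-16,-7) = (-16.0000,-7.0000)
o1: d²=4 ≤ ρ²=41; F_rep = 20·(0,-2)/4² = (0.0000,-2.5000)
o2: d²=338 > ρ²=41 → inactive
o3: d²=13 ≤ ρ²=41; F_rep = 20·(-2,3)/13² = (-0.2367,0.3550)
F = F_att + ΣF_rep = (-16.2367,-9.1450)
Δp = p'−p = (-3.2473,-1.8290); α = Δx/Fx = (-2744/845) / (-2744/169) = 1/5
check: Δy/Fy = (-3091/1690) / (-3091/338) = 1/5 ✓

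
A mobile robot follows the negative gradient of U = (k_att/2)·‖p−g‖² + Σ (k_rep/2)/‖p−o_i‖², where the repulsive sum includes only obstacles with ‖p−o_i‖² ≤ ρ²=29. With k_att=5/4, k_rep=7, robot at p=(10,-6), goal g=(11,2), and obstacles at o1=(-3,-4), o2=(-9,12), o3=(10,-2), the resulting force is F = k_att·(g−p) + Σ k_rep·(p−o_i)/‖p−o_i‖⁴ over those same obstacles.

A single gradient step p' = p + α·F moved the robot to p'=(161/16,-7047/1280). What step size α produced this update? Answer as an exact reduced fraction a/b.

F_att = 5/4·(g−p) = 5/4·(1,8) = (1.2500,10.0000)
o1: d²=173 > ρ²=29 → inactive
o2: d²=685 > ρ²=29 → inactive
o3: d²=16 ≤ ρ²=29; F_rep = 7·(0,-4)/16² = (0.0000,-0.1094)
F = F_att + ΣF_rep = (1.2500,9.8906)
Δp = p'−p = (0.0625,0.4945); α = Δx/Fx = (1/16) / (5/4) = 1/20
check: Δy/Fy = (633/1280) / (633/64) = 1/20 ✓

α = 1/20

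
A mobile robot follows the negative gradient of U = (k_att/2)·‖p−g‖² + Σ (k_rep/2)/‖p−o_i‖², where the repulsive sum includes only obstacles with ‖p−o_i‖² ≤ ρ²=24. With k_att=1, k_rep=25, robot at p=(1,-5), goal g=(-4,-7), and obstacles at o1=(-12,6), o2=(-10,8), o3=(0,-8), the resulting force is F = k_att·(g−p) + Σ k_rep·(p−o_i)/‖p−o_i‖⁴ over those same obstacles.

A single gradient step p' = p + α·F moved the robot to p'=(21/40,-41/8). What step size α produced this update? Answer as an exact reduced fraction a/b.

F_att = 1·(g−p) = 1·(-5,-2) = (-5.0000,-2.0000)
o1: d²=290 > ρ²=24 → inactive
o2: d²=290 > ρ²=24 → inactive
o3: d²=10 ≤ ρ²=24; F_rep = 25·(1,3)/10² = (0.2500,0.7500)
F = F_att + ΣF_rep = (-4.7500,-1.2500)
Δp = p'−p = (-0.4750,-0.1250); α = Δx/Fx = (-19/40) / (-19/4) = 1/10
check: Δy/Fy = (-1/8) / (-5/4) = 1/10 ✓

α = 1/10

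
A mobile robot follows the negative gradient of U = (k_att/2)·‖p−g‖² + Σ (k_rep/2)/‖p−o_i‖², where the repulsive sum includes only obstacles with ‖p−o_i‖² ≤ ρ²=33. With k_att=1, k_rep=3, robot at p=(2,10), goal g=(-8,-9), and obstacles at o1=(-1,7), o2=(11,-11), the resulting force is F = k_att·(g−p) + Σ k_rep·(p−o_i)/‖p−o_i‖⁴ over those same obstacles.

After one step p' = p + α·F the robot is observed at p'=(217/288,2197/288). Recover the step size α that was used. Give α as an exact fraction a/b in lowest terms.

F_att = 1·(g−p) = 1·(-10,-19) = (-10.0000,-19.0000)
o1: d²=18 ≤ ρ²=33; F_rep = 3·(3,3)/18² = (0.0278,0.0278)
o2: d²=522 > ρ²=33 → inactive
F = F_att + ΣF_rep = (-9.9722,-18.9722)
Δp = p'−p = (-1.2465,-2.3715); α = Δx/Fx = (-359/288) / (-359/36) = 1/8
check: Δy/Fy = (-683/288) / (-683/36) = 1/8 ✓

α = 1/8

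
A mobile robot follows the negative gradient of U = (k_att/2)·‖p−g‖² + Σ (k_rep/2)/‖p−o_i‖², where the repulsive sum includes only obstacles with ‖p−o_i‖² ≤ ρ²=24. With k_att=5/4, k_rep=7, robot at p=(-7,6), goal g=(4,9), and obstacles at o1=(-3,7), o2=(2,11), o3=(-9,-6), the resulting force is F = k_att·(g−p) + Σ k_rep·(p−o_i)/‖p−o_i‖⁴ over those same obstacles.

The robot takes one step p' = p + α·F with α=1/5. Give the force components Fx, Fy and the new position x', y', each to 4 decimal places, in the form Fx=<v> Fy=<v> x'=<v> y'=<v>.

Fx=13.6531 Fy=3.7258 x'=-4.2694 y'=6.7452

F_att = 5/4·(g−p) = 5/4·(11,3) = (13.7500,3.7500)
o1: d²=17 ≤ ρ²=24; F_rep = 7·(-4,-1)/17² = (-0.0969,-0.0242)
o2: d²=106 > ρ²=24 → inactive
o3: d²=148 > ρ²=24 → inactive
F = F_att + ΣF_rep = (13.6531,3.7258)
p' = p + 1/5·F = (-4.2694,6.7452)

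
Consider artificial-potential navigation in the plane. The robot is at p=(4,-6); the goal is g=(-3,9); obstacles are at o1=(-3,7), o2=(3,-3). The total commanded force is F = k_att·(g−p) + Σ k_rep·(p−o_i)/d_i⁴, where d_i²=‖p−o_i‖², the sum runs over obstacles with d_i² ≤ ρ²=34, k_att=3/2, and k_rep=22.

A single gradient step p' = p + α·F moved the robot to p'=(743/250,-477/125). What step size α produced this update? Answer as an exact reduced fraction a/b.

F_att = 3/2·(g−p) = 3/2·(-7,15) = (-10.5000,22.5000)
o1: d²=218 > ρ²=34 → inactive
o2: d²=10 ≤ ρ²=34; F_rep = 22·(1,-3)/10² = (0.2200,-0.6600)
F = F_att + ΣF_rep = (-10.2800,21.8400)
Δp = p'−p = (-1.0280,2.1840); α = Δx/Fx = (-257/250) / (-257/25) = 1/10
check: Δy/Fy = (273/125) / (546/25) = 1/10 ✓

α = 1/10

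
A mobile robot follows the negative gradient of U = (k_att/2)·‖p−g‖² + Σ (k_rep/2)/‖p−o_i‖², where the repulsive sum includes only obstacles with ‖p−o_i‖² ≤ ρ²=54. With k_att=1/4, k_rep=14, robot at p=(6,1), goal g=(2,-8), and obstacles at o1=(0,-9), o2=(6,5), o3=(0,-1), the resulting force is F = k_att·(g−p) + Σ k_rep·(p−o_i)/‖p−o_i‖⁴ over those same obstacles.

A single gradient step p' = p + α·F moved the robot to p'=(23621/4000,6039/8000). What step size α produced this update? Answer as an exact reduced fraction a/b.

α = 1/10

F_att = 1/4·(g−p) = 1/4·(-4,-9) = (-1.0000,-2.2500)
o1: d²=136 > ρ²=54 → inactive
o2: d²=16 ≤ ρ²=54; F_rep = 14·(0,-4)/16² = (0.0000,-0.2188)
o3: d²=40 ≤ ρ²=54; F_rep = 14·(6,2)/40² = (0.0525,0.0175)
F = F_att + ΣF_rep = (-0.9475,-2.4512)
Δp = p'−p = (-0.0948,-0.2451); α = Δx/Fx = (-379/4000) / (-379/400) = 1/10
check: Δy/Fy = (-1961/8000) / (-1961/800) = 1/10 ✓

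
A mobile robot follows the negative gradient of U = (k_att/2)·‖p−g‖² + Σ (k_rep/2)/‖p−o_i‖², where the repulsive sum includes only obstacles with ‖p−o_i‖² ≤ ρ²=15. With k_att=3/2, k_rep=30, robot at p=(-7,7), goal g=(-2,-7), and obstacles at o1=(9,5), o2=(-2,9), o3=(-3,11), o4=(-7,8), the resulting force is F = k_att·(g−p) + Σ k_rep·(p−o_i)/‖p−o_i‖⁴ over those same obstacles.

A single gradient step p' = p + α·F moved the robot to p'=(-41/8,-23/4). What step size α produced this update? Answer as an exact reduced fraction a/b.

α = 1/4

F_att = 3/2·(g−p) = 3/2·(5,-14) = (7.5000,-21.0000)
o1: d²=260 > ρ²=15 → inactive
o2: d²=29 > ρ²=15 → inactive
o3: d²=32 > ρ²=15 → inactive
o4: d²=1 ≤ ρ²=15; F_rep = 30·(0,-1)/1² = (0.0000,-30.0000)
F = F_att + ΣF_rep = (7.5000,-51.0000)
Δp = p'−p = (1.8750,-12.7500); α = Δx/Fx = (15/8) / (15/2) = 1/4
check: Δy/Fy = (-51/4) / (-51) = 1/4 ✓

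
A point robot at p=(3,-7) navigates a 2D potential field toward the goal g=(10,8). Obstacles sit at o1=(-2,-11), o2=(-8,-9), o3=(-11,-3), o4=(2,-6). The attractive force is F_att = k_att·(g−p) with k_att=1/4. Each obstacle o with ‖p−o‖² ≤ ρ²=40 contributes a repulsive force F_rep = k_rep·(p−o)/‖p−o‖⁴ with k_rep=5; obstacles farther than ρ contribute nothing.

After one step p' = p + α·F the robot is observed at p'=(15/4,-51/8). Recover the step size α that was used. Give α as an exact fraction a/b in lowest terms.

F_att = 1/4·(g−p) = 1/4·(7,15) = (1.7500,3.7500)
o1: d²=41 > ρ²=40 → inactive
o2: d²=125 > ρ²=40 → inactive
o3: d²=212 > ρ²=40 → inactive
o4: d²=2 ≤ ρ²=40; F_rep = 5·(1,-1)/2² = (1.2500,-1.2500)
F = F_att + ΣF_rep = (3.0000,2.5000)
Δp = p'−p = (0.7500,0.6250); α = Δx/Fx = (3/4) / (3) = 1/4
check: Δy/Fy = (5/8) / (5/2) = 1/4 ✓

α = 1/4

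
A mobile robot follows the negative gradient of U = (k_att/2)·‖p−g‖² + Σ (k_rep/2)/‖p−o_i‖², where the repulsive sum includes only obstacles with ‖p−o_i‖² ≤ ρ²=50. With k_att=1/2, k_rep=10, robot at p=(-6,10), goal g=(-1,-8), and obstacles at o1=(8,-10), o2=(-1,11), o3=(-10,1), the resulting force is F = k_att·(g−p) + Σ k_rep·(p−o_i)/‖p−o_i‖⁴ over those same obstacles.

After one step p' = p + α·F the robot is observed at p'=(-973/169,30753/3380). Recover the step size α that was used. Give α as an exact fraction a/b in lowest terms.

α = 1/10

F_att = 1/2·(g−p) = 1/2·(5,-18) = (2.5000,-9.0000)
o1: d²=596 > ρ²=50 → inactive
o2: d²=26 ≤ ρ²=50; F_rep = 10·(-5,-1)/26² = (-0.0740,-0.0148)
o3: d²=97 > ρ²=50 → inactive
F = F_att + ΣF_rep = (2.4260,-9.0148)
Δp = p'−p = (0.2426,-0.9015); α = Δx/Fx = (41/169) / (410/169) = 1/10
check: Δy/Fy = (-3047/3380) / (-3047/338) = 1/10 ✓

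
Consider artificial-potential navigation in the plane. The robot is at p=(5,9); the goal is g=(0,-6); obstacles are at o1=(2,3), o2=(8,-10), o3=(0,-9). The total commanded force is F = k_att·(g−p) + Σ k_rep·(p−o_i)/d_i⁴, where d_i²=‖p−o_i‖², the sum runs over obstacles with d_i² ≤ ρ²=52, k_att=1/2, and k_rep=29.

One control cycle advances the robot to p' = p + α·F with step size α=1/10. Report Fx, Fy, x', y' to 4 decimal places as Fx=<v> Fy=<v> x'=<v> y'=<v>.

Fx=-2.4570 Fy=-7.4141 x'=4.7543 y'=8.2586

F_att = 1/2·(g−p) = 1/2·(-5,-15) = (-2.5000,-7.5000)
o1: d²=45 ≤ ρ²=52; F_rep = 29·(3,6)/45² = (0.0430,0.0859)
o2: d²=370 > ρ²=52 → inactive
o3: d²=349 > ρ²=52 → inactive
F = F_att + ΣF_rep = (-2.4570,-7.4141)
p' = p + 1/10·F = (4.7543,8.2586)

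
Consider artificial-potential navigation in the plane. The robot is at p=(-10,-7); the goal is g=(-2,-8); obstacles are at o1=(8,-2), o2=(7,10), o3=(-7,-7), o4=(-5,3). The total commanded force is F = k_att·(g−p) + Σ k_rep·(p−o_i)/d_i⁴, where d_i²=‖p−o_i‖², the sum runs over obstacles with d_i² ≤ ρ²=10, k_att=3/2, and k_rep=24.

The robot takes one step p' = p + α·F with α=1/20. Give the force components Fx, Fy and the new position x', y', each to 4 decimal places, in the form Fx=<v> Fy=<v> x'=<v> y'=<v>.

Fx=11.1111 Fy=-1.5000 x'=-9.4444 y'=-7.0750

F_att = 3/2·(g−p) = 3/2·(8,-1) = (12.0000,-1.5000)
o1: d²=349 > ρ²=10 → inactive
o2: d²=578 > ρ²=10 → inactive
o3: d²=9 ≤ ρ²=10; F_rep = 24·(-3,0)/9² = (-0.8889,0.0000)
o4: d²=125 > ρ²=10 → inactive
F = F_att + ΣF_rep = (11.1111,-1.5000)
p' = p + 1/20·F = (-9.4444,-7.0750)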